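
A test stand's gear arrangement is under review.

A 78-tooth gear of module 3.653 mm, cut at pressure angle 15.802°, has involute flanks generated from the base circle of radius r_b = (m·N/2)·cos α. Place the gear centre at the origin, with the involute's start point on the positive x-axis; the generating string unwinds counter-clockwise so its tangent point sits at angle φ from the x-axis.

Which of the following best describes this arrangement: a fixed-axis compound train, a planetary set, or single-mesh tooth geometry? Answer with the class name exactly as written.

single-mesh tooth geometry

recognized (one wheel, involute flank): single-mesh tooth geometry, m = 3.653, N = 78
classification: single-mesh tooth geometry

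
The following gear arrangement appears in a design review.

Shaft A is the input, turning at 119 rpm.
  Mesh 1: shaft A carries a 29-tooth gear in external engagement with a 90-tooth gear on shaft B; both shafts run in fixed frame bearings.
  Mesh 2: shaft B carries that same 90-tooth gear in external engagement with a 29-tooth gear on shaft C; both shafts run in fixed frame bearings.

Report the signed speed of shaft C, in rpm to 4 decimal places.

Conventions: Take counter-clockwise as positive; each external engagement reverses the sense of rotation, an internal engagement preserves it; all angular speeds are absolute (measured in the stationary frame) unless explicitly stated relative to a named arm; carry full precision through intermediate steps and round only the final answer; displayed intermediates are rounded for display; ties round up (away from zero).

+119.0000 rpm

2-mesh fixed-axis compound train (all bearings frame-fixed)
mesh 1 [29T→90T]: ω = 119.0000×29/90 = 38.3444 rpm, sense flips to −
mesh 2 [90T→29T]: ω = 38.3444×90/29 = 119.0000 rpm, sense flips to +
signed output speed = +119.0000 rpm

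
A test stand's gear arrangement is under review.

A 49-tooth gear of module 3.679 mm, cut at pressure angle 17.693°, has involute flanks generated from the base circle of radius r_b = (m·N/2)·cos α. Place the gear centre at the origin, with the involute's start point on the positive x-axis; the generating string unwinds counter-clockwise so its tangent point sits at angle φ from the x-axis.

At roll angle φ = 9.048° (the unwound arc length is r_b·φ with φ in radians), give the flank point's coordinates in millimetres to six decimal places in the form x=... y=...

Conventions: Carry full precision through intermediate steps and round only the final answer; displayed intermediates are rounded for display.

x=86.936033 y=0.112444

topology: single-mesh involute geometry — m = 3.679, N = 49
pitch radius r_p = m·N/2 = 3.679·49/2 = 90.135500
base radius r_b = r_p·cos α = 90.135500·cos 17.693° = 85.871966
roll angle φ = 9.048° = 0.15791739 rad
x = r_b·(cos φ + φ·sin φ) = 86.936033
y = r_b·(sin φ − φ·cos φ) = 0.112444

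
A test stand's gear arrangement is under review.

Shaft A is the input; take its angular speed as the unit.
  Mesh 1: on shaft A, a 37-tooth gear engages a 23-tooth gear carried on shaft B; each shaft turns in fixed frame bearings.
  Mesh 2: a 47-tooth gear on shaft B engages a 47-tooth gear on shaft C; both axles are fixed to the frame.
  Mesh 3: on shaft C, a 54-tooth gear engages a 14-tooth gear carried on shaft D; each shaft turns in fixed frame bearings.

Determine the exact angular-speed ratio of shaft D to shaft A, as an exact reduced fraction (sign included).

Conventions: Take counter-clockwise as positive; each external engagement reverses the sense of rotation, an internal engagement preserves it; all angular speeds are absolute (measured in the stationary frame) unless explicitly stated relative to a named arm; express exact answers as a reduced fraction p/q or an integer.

class = fixed-axis compound train [3 meshes; 3 ratios multiply, 3 sense flips]
mesh 1 [37T→23T]: running ratio 37/23, sense −
mesh 2 [47T→47T]: running ratio 37/23, sense +
mesh 3 [54T→14T]: running ratio 999/161, sense −
ω_out/ω_in = -999/161

-999/161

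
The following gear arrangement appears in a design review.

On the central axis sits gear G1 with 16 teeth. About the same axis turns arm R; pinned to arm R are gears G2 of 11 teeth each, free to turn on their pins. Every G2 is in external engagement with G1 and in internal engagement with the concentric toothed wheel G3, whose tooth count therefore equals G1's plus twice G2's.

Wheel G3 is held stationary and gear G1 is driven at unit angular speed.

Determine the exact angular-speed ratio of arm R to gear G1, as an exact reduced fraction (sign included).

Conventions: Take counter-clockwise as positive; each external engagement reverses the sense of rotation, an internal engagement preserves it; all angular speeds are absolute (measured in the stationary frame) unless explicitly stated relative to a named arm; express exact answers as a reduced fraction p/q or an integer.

8/27

planetary set (16T centre, 11T on arm, 38T internal) — Willis relation
ring teeth: 16 + 2·11 = 38
16(ω_sun−ω_arm) = −38(ω_ring−ω_arm),  ω_ring = 0, ω_sun = 1
16(1−ω_arm) = −38(0−ω_arm)  ⇒  54·ω_arm = 16  ⇒  ω_arm = 8/27
ω_out/ω_in = 8/27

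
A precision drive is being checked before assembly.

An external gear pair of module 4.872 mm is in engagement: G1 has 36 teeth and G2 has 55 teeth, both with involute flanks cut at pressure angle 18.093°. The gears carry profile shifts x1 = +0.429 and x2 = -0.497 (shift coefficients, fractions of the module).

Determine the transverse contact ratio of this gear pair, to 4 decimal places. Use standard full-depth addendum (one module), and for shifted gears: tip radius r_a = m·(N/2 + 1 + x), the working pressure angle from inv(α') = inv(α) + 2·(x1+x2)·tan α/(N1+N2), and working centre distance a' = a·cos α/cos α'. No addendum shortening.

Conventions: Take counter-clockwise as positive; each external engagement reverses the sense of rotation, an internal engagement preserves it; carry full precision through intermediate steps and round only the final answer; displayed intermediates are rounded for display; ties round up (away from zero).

1.7880

single-mesh involute tooth geometry (36T engaging 55T at module 4.872)
base radii: r_b1 = 83.359756, r_b2 = 127.355182
tip radii: r_a1 = 94.658088, r_a2 = 136.430616
inv(α') = inv(18.093°) + 2·(+0.429-0.497)·tan α/(36+55) = 0.01044446  ⇒  α' = 17.82674°
a' = a·cos α / cos α' = 221.6760·cos 18.093°/cos 17.82674° = 221.342337
action lengths: √(r_a1²−r_b1²) = 44.847573, √(r_a2²−r_b2²) = 48.928218
base pitch p_b = π·m·cos α = 14.549022
CR = (44.847573 + 48.928218 − 221.342337·sin 17.82674°)/14.549022 = 1.788032
contact ratio ≈ 1.7880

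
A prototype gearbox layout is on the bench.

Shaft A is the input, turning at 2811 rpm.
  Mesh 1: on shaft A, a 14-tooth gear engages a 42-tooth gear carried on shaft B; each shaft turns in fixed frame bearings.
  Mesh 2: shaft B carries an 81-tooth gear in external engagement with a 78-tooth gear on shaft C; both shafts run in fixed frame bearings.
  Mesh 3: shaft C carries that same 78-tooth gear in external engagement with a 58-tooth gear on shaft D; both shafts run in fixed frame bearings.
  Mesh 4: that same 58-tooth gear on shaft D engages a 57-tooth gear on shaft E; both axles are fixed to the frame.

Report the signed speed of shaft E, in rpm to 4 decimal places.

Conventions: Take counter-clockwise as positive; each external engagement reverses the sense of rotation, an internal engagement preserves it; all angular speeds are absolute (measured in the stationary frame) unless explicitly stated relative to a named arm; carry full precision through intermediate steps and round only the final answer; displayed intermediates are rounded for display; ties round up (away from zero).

recognized (5 fixed axles, 4 meshes): fixed-axis compound train
mesh 1 [14T→42T]: ω = 2811.0000×14/42 = 937.0000 rpm, sense flips to −
mesh 2 [81T→78T]: ω = 937.0000×81/78 = 973.0385 rpm, sense flips to +
mesh 3 [78T→58T]: ω = 973.0385×78/58 = 1308.5690 rpm, sense flips to −
mesh 4 [58T→57T]: ω = 1308.5690×58/57 = 1331.5263 rpm, sense flips to +
signed output speed = +1331.5263 rpm

+1331.5263 rpm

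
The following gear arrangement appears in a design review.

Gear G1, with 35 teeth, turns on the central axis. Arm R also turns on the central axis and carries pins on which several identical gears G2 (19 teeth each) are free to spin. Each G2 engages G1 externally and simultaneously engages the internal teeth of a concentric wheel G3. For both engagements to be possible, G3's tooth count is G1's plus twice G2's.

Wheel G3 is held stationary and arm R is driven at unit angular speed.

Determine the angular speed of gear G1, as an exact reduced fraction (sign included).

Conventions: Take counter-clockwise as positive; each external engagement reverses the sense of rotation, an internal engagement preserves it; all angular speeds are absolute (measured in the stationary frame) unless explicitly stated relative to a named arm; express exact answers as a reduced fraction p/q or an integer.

planetary set (35T centre, 19T on arm, 73T internal) — Willis relation
ring teeth: 35 + 2·19 = 73
35(ω_sun−ω_arm) = −73(ω_ring−ω_arm),  ω_ring = 0, ω_arm = 1
ω_sun = 1 − (73/35)(0−1) = 108/35
exact speed ratio = 108/35

108/35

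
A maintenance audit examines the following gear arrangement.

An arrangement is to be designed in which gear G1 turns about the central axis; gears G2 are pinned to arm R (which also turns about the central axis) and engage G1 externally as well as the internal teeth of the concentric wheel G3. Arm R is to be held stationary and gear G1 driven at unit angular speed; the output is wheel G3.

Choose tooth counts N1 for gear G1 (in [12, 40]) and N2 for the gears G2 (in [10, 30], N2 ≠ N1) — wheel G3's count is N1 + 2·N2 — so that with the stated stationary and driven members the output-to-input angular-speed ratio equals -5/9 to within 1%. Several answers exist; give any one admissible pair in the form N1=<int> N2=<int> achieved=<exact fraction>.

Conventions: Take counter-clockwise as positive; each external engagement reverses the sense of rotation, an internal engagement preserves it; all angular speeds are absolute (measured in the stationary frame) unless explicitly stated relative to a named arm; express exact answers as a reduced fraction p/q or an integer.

N1=25 N2=10 achieved=-5/9

class = planetary set [ratio -5/9 wanted; Willis about the carrier]
Willis with ω_arm = 0: ω_ring/ω_sun = −N1/N3; set equal to -5/9  ⇒  N3/N1 = −1/(-5/9) = 9/5
N3 = N1 + 2·N2  ⇒  N2/N1 = (N3/N1 − 1)/2 = (9/5 − 1)/2 = 2/5
smallest multiple with N1 ≥ 12 and N2 ≥ 10: k = 5  ⇒  N1 = 5·5 = 25, N2 = 5·2 = 10 (N1 ≤ 40, N2 ≤ 30, N2 ≠ N1 ✓), N3 = 25 + 2·10 = 45
check: −N1/N3 with N1 = 25, N3 = 45 gives -5/9; |achieved − target| = 0 ≤ 1/180 ✓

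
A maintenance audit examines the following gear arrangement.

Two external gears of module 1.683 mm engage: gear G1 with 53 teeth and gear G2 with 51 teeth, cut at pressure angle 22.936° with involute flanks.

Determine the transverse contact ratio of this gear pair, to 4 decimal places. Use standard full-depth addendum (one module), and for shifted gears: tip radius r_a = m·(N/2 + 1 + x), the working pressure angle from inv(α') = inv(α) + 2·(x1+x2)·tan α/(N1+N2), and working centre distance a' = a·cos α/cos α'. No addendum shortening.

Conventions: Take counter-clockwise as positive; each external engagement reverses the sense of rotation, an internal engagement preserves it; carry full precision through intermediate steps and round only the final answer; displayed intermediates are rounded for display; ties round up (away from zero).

class = single-mesh tooth geometry [involute pair 53T × 51T, m = 1.683]
base radii: r_b1 = 41.073496, r_b2 = 39.523553
tip radii: r_a1 = 46.282500, r_a2 = 44.599500
no profile shift: α' = α, a' = a
action lengths: √(r_a1²−r_b1²) = 21.331613, √(r_a2²−r_b2²) = 20.664079
base pitch p_b = π·m·cos α = 4.869290
CR = (21.331613 + 20.664079 − 87.516000·sin 22.93600°)/4.869290 = 1.620457
contact ratio ≈ 1.6205

1.6205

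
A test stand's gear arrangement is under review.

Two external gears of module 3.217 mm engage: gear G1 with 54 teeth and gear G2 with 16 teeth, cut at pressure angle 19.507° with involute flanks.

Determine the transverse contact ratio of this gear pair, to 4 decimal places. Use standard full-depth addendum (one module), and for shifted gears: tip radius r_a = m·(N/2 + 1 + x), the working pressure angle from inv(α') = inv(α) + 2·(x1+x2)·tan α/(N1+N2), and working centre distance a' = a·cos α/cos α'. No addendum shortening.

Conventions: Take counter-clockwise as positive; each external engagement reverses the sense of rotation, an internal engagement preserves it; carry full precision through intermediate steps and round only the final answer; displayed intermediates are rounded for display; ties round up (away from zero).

recognized (one external pair, fixed centres): single-mesh tooth geometry, m = 3.217, N1 = 54, N2 = 16
base radii: r_b1 = 81.873354, r_b2 = 24.258772
tip radii: r_a1 = 90.076000, r_a2 = 28.953000
no profile shift: α' = α, a' = a
action lengths: √(r_a1²−r_b1²) = 37.555820, √(r_a2²−r_b2²) = 15.804689
base pitch p_b = π·m·cos α = 9.526397
CR = (37.555820 + 15.804689 − 112.595000·sin 19.50700°)/9.526397 = 1.654619
contact ratio ≈ 1.6546

1.6546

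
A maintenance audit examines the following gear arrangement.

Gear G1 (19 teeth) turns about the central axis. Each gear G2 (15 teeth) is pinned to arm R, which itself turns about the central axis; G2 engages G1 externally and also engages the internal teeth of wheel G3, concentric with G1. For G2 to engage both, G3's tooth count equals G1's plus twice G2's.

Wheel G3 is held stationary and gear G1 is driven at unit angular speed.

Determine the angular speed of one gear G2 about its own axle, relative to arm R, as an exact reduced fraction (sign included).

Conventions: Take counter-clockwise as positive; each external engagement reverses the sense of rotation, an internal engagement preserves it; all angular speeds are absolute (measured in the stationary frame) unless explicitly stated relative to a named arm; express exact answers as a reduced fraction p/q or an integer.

-931/1020

class = planetary set [G3 = 19+2·15 = 49; Willis about the carrier]
ring teeth: 19 + 2·15 = 49
19(ω_sun−ω_arm) = −49(ω_ring−ω_arm),  ω_ring = 0, ω_sun = 1
19(1−ω_arm) = −49(0−ω_arm)  ⇒  68·ω_arm = 19  ⇒  ω_arm = 19/68
sun–planet mesh: 19·(1−19/68) = −15·(ω_p−ω_arm)  ⇒  ω_p−ω_arm = -931/1020
exact speed ratio = -931/1020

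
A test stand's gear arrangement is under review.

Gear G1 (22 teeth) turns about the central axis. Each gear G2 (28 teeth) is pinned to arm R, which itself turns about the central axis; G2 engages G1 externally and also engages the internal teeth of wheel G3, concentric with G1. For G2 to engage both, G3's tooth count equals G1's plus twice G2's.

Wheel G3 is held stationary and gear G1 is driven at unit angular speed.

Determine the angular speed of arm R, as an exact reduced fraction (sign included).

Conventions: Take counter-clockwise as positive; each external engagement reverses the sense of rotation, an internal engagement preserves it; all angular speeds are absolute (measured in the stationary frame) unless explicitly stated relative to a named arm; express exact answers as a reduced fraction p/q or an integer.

11/50

topology: planetary set — G1 22T / G2 28T / G3 78T, arm = carrier (Willis)
ring teeth: 22 + 2·28 = 78
22(ω_sun−ω_arm) = −78(ω_ring−ω_arm),  ω_ring = 0, ω_sun = 1
22(1−ω_arm) = −78(0−ω_arm)  ⇒  100·ω_arm = 22  ⇒  ω_arm = 11/50
exact speed ratio = 11/50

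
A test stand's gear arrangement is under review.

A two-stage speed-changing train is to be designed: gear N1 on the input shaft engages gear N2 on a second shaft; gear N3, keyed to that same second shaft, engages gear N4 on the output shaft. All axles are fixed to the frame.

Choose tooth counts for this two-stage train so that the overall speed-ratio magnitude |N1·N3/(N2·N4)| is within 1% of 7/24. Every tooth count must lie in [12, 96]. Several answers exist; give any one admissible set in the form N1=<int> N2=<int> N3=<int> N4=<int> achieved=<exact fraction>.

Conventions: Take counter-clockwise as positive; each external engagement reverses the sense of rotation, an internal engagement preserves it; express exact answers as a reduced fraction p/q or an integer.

N1=12 N2=48 N3=14 N4=12 achieved=7/24

design class (target 7/24): fixed-axis compound train
target = 7/24 in lowest terms: an exact hit needs N1·N3 = k·7 and N2·N4 = k·24 for one integer k, every count in [12, 96]; additionally prefer no 1:1 stage (N1 ≠ N2, N3 ≠ N4)
k = 1…23: no 1:1-free in-range split of k·7 and k·24 into factor pairs; take k = 24
k = 24: N1·N3 = 168 = 12·14, N2·N4 = 576 = 48·12
achieved = 12·14/(48·12) = 7/24; |achieved − target| = 0 ≤ 7/2400 ✓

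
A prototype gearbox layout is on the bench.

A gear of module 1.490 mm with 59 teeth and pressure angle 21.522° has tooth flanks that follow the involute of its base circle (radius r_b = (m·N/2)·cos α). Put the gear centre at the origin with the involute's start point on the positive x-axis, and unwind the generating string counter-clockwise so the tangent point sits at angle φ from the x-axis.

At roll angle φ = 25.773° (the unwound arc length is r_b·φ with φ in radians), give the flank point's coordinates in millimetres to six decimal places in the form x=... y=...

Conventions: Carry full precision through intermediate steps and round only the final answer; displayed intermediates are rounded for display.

x=44.820291 y=1.215663

single-mesh involute tooth geometry (59T wheel at module 1.490)
pitch radius r_p = m·N/2 = 1.490·59/2 = 43.955000
base radius r_b = r_p·cos α = 43.955000·cos 21.522° = 40.890316
roll angle φ = 25.773° = 0.44982371 rad
x = r_b·(cos φ + φ·sin φ) = 44.820291
y = r_b·(sin φ − φ·cos φ) = 1.215663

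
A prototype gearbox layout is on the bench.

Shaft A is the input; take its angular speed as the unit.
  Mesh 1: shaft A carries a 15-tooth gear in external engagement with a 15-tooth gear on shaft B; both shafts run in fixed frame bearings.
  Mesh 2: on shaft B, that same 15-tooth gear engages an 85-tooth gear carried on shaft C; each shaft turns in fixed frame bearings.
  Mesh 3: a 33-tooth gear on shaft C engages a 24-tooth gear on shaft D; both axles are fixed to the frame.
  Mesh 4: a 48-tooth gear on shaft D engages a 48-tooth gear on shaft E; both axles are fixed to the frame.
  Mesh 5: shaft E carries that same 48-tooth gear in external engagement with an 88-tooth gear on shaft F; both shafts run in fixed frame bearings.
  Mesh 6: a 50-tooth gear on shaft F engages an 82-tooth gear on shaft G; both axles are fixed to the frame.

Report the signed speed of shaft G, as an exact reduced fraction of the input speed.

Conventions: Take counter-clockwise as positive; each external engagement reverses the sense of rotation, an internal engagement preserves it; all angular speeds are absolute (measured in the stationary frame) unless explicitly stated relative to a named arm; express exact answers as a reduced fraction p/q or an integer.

6-mesh fixed-axis compound train (all bearings frame-fixed)
mesh 1 [15T→15T]: |ω|/ω_in = 1×15/15 = 1, sense flips to −
mesh 2 [15T→85T]: |ω|/ω_in = 1×15/85 = 3/17, sense flips to +
mesh 3 [33T→24T]: |ω|/ω_in = (3/17)×33/24 = 33/136, sense flips to −
mesh 4 [48T→48T]: |ω|/ω_in = (33/136)×48/48 = 33/136, sense flips to +
mesh 5 [48T→88T]: |ω|/ω_in = (33/136)×48/88 = 9/68, sense flips to −
mesh 6 [50T→82T]: |ω|/ω_in = (9/68)×50/82 = 225/2788, sense flips to +
signed output speed (× input speed) = 225/2788

225/2788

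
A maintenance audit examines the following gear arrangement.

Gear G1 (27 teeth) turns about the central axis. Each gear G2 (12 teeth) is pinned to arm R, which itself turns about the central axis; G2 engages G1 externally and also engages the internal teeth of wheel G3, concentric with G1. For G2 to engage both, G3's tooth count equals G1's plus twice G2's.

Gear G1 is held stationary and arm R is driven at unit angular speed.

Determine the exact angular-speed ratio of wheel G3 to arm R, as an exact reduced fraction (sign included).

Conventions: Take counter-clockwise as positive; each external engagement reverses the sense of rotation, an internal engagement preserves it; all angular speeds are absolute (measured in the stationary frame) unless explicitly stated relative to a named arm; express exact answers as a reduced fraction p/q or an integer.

26/17

topology: planetary set — G1 27T / G2 12T / G3 51T, arm = carrier (Willis)
ring teeth: 27 + 2·12 = 51
27(ω_sun−ω_arm) = −51(ω_ring−ω_arm),  ω_sun = 0, ω_arm = 1
ω_ring = 1 − (27/51)(0−1) = 26/17
ω_out/ω_in = 26/17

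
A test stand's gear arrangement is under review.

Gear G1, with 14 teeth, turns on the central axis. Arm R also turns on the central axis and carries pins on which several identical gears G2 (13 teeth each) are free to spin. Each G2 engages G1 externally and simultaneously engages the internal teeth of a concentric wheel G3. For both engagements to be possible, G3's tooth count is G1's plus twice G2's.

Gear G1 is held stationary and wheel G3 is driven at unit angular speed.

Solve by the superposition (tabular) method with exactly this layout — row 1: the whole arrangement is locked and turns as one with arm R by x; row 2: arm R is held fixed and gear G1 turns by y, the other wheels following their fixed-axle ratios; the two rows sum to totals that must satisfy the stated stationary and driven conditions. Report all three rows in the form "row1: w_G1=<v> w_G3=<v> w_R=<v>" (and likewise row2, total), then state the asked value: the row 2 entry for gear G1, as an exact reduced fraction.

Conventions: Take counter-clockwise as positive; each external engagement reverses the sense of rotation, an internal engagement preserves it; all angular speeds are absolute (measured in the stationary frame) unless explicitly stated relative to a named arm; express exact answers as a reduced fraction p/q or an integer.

row1: w_G1=20/27 w_G3=20/27 w_R=20/27
row2: w_G1=-20/27 w_G3=7/27 w_R=0
total: w_G1=0 w_G3=1 w_R=20/27
asked value: -20/27

class = planetary set [G3 = 14+2·13 = 40; Willis about the carrier]
row 1 (train locked, turned with arm): all members turn x
row 2 (arm held, sun turns y): ω_ring = −(14/40)·y, ω_arm = 0
boundary: total ω_sun = x + y = 0 and total ω_ring = x − (14/40)·y = 1  ⇒  y = -20/27, x = 20/27
row 2 ring = −(14/40)·(-20/27) = 7/27
totals (row 1 + row 2): sun 20/27 + (-20/27) = 0, ring 20/27 + 7/27 = 1, arm 20/27 + 0 = 20/27
asked cell (row2, sun) = -20/27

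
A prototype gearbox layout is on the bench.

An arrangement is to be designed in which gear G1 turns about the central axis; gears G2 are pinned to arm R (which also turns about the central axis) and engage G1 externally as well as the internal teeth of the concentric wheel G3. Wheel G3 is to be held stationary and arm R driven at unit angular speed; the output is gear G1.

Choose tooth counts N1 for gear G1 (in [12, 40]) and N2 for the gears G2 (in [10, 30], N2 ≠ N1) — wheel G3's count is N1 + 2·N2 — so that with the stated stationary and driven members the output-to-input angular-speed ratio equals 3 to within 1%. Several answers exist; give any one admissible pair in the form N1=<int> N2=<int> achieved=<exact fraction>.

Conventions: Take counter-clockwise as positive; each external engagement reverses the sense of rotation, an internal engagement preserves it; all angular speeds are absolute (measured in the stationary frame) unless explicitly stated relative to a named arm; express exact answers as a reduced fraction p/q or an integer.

topology: planetary set — design target 3, arm = carrier (Willis)
Willis with ω_ring = 0: ω_sun/ω_arm = (N1+N3)/N1; set equal to 3  ⇒  N3/N1 = 3 − 1 = 2
N3 = N1 + 2·N2  ⇒  N2/N1 = (N3/N1 − 1)/2 = (2 − 1)/2 = 1/2
smallest multiple with N1 ≥ 12 and N2 ≥ 10: k = 10  ⇒  N1 = 10·2 = 20, N2 = 10·1 = 10 (N1 ≤ 40, N2 ≤ 30, N2 ≠ N1 ✓), N3 = 20 + 2·10 = 40
check: (N1+N3)/N1 with N1 = 20, N3 = 40 gives 3; |achieved − target| = 0 ≤ 3/100 ✓

N1=20 N2=10 achieved=3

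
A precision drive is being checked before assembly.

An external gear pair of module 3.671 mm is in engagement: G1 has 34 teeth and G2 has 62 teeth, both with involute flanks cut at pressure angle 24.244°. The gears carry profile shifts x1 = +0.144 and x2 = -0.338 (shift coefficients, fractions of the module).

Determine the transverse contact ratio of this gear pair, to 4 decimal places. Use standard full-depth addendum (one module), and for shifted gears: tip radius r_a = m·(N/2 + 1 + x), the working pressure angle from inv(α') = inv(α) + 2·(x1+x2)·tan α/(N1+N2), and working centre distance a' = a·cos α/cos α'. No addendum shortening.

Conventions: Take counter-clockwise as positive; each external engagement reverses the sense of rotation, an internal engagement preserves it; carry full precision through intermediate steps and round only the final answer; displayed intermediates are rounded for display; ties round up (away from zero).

1.5600

topology: single-mesh involute geometry — m = 3.671, 34T/62T pair
base radii: r_b1 = 56.903018, r_b2 = 103.764326
tip radii: r_a1 = 66.606624, r_a2 = 116.231202
inv(α') = inv(24.244°) + 2·(+0.144-0.338)·tan α/(34+62) = 0.02538344  ⇒  α' = 23.71698°
a' = a·cos α / cos α' = 176.2080·cos 24.244°/cos 23.71698° = 175.488503
action lengths: √(r_a1²−r_b1²) = 34.619199, √(r_a2²−r_b2²) = 52.370382
base pitch p_b = π·m·cos α = 10.515653
CR = (34.619199 + 52.370382 − 175.488503·sin 23.71698°)/10.515653 = 1.560031
contact ratio ≈ 1.5600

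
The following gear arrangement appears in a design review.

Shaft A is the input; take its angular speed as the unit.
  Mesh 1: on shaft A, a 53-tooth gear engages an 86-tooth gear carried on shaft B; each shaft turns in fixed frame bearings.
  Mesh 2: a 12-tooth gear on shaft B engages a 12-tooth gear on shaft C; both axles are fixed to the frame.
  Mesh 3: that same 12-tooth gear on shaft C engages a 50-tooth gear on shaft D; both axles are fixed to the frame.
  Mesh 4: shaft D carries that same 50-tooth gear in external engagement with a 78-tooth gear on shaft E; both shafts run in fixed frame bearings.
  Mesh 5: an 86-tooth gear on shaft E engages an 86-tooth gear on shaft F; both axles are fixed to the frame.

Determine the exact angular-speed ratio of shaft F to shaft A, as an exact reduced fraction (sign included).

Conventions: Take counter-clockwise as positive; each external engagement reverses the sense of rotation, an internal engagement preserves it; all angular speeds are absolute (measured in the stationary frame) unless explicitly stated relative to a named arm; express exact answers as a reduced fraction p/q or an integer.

-53/559

class = fixed-axis compound train [5 meshes; 5 ratios multiply, 5 sense flips]
mesh 1 [53T→86T]: running ratio 53/86, sense −
mesh 2 [12T→12T]: running ratio 53/86, sense +
mesh 3 [12T→50T]: running ratio 159/1075, sense −
mesh 4 [50T→78T]: running ratio 53/559, sense +
mesh 5 [86T→86T]: running ratio 53/559, sense −
ω_out/ω_in = -53/559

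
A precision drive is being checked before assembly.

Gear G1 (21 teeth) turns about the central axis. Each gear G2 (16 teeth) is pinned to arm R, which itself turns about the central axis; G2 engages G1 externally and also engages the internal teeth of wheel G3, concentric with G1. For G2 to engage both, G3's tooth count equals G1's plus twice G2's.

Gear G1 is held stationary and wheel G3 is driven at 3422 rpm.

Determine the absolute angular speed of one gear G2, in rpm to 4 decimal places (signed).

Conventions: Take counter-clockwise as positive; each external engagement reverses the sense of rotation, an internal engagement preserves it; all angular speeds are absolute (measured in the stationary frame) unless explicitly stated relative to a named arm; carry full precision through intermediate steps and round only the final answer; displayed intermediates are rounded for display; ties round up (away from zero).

+5667.6875 rpm

recognized (axles ride arm R): planetary set, 21/16/53 teeth
normalise by the input: solve with ω_ring = 1, then scale by 3422 rpm
ring teeth: 21 + 2·16 = 53
21(ω_sun−ω_arm) = −53(ω_ring−ω_arm),  ω_sun = 0, ω_ring = 1
21(0−ω_arm) = −53(1−ω_arm)  ⇒  74·ω_arm = 53  ⇒  ω_arm = 53/74
sun–planet mesh: 21·(0−53/74) = −16·(ω_p−ω_arm)  ⇒  ω_p−ω_arm = 1113/1184
ω_p = 53/74 + 1113/1184 = 53/32
scale: ω_p = 53/32 × 3422 rpm = +5667.6875 rpm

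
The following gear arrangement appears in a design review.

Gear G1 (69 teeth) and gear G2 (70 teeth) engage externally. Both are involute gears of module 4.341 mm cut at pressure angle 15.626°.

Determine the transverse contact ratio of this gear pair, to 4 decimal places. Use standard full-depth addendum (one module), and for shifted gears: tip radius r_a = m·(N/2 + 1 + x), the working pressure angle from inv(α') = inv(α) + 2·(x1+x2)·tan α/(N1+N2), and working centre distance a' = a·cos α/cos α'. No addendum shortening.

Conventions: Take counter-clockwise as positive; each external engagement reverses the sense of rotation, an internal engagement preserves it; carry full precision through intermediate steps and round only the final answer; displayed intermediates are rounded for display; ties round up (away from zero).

topology: single-mesh involute geometry — m = 4.341, 69T/70T pair
base radii: r_b1 = 144.229269, r_b2 = 146.319549
tip radii: r_a1 = 154.105500, r_a2 = 156.276000
no profile shift: α' = α, a' = a
action lengths: √(r_a1²−r_b1²) = 54.280964, √(r_a2²−r_b2²) = 54.888777
base pitch p_b = π·m·cos α = 13.133612
CR = (54.280964 + 54.888777 − 301.699500·sin 15.62600°)/13.133612 = 2.124694
contact ratio ≈ 2.1247

2.1247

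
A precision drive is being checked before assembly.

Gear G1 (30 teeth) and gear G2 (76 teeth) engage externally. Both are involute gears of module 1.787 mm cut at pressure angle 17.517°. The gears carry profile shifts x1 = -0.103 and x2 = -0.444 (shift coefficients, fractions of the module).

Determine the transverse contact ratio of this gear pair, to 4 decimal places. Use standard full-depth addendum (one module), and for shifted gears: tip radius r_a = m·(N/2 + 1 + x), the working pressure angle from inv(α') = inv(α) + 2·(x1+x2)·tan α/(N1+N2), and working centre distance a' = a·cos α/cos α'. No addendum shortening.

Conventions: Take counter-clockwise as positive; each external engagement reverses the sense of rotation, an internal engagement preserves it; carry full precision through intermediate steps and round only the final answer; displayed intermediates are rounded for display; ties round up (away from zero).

2.0697

class = single-mesh tooth geometry [involute pair 30T × 76T, m = 1.787]
base radii: r_b1 = 25.561990, r_b2 = 64.757042
tip radii: r_a1 = 28.407939, r_a2 = 68.899572
inv(α') = inv(17.517°) + 2·(-0.103-0.444)·tan α/(30+76) = 0.00663821  ⇒  α' = 15.37960°
a' = a·cos α / cos α' = 94.7110·cos 17.517°/cos 15.37960° = 93.673489
action lengths: √(r_a1²−r_b1²) = 12.393371, √(r_a2²−r_b2²) = 23.530333
base pitch p_b = π·m·cos α = 5.353691
CR = (12.393371 + 23.530333 − 93.673489·sin 15.37960°)/5.353691 = 2.069655
contact ratio ≈ 2.0697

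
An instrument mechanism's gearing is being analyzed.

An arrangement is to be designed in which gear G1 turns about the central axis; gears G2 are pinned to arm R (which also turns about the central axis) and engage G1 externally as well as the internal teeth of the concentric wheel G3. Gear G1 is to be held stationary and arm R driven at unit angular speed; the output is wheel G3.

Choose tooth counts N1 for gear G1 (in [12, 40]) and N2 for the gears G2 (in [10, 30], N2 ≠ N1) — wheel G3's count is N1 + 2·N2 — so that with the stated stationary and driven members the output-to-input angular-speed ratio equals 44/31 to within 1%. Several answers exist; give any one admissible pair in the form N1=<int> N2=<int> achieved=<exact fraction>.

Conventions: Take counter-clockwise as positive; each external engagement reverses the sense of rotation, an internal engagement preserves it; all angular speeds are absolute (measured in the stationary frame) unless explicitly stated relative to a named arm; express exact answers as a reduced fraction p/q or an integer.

N1=26 N2=18 achieved=44/31

class = planetary set [ratio 44/31 wanted; Willis about the carrier]
Willis with ω_sun = 0: ω_ring/ω_arm = (N1+N3)/N3; set equal to 44/31  ⇒  N3/N1 = 1/(44/31 − 1) = 31/13
N3 = N1 + 2·N2  ⇒  N2/N1 = (N3/N1 − 1)/2 = (31/13 − 1)/2 = 9/13
smallest multiple with N1 ≥ 12 and N2 ≥ 10: k = 2  ⇒  N1 = 2·13 = 26, N2 = 2·9 = 18 (N1 ≤ 40, N2 ≤ 30, N2 ≠ N1 ✓), N3 = 26 + 2·18 = 62
check: (N1+N3)/N3 with N1 = 26, N3 = 62 gives 44/31; |achieved − target| = 0 ≤ 11/775 ✓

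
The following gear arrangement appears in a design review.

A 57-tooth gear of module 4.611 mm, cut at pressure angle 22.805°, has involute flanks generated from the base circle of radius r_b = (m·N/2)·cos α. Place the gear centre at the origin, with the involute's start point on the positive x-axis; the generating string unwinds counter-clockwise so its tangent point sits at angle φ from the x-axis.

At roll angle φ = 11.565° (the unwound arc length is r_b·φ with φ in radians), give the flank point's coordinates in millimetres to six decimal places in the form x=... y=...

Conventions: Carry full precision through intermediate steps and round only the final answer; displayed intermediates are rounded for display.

single-mesh involute tooth geometry (57T wheel at module 4.611)
pitch radius r_p = m·N/2 = 4.611·57/2 = 131.413500
base radius r_b = r_p·cos α = 131.413500·cos 22.805° = 121.140819
roll angle φ = 11.565° = 0.20184733 rad
x = r_b·(cos φ + φ·sin φ) = 123.583520
y = r_b·(sin φ − φ·cos φ) = 0.330726

x=123.583520 y=0.330726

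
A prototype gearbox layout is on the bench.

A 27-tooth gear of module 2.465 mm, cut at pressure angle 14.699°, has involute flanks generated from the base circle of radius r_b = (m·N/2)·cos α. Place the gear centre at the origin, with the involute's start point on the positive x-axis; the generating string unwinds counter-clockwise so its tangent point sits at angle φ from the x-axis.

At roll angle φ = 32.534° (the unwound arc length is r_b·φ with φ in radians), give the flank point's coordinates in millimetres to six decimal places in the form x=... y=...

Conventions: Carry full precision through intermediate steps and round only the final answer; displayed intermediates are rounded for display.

x=36.966735 y=1.901756

recognized (one wheel, involute flank): single-mesh tooth geometry, m = 2.465, N = 27
pitch radius r_p = m·N/2 = 2.465·27/2 = 33.277500
base radius r_b = r_p·cos α = 33.277500·cos 14.699° = 32.188400
roll angle φ = 32.534° = 0.56782542 rad
x = r_b·(cos φ + φ·sin φ) = 36.966735
y = r_b·(sin φ − φ·cos φ) = 1.901756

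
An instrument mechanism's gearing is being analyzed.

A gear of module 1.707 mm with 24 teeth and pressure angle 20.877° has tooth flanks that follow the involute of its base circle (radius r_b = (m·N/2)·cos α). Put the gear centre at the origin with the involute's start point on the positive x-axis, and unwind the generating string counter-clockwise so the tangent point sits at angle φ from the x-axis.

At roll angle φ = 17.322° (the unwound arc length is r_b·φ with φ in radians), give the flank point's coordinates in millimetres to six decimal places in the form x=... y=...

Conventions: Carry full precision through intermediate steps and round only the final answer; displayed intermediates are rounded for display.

recognized (one wheel, involute flank): single-mesh tooth geometry, m = 1.707, N = 24
pitch radius r_p = m·N/2 = 1.707·24/2 = 20.484000
base radius r_b = r_p·cos α = 20.484000·cos 20.877° = 19.139176
roll angle φ = 17.322° = 0.30232593 rad
x = r_b·(cos φ + φ·sin φ) = 19.993961
y = r_b·(sin φ − φ·cos φ) = 0.174684

x=19.993961 y=0.174684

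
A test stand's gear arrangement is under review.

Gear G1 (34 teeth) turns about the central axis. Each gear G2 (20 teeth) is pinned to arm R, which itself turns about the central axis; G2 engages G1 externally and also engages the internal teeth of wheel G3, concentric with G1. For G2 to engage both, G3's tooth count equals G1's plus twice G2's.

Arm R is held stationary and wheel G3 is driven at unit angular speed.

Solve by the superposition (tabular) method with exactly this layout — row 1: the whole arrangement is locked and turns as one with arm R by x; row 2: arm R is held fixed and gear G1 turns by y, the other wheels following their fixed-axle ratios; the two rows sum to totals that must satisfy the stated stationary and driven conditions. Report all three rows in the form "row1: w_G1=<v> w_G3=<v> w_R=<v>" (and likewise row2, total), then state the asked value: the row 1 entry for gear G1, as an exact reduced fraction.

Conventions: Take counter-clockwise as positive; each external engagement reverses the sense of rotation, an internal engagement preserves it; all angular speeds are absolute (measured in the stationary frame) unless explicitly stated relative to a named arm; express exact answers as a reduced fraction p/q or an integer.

row1: w_G1=0 w_G3=0 w_R=0
row2: w_G1=-37/17 w_G3=1 w_R=0
total: w_G1=-37/17 w_G3=1 w_R=0
asked value: 0

planetary set (34T centre, 20T on arm, 74T internal) — Willis relation
row 1: whole set turns with the arm by x
row 2: sun turns y, ring = −(34/74)·y, arm 0
boundary: total ω_arm = x = 0 and total ω_ring = x − (34/74)·y = 1  ⇒  y = -37/17, x = 0
row 2 ring = −(34/74)·(-37/17) = 1
totals (row 1 + row 2): sun 0 + (-37/17) = -37/17, ring 0 + 1 = 1, arm 0 + 0 = 0
asked cell (row1, sun) = 0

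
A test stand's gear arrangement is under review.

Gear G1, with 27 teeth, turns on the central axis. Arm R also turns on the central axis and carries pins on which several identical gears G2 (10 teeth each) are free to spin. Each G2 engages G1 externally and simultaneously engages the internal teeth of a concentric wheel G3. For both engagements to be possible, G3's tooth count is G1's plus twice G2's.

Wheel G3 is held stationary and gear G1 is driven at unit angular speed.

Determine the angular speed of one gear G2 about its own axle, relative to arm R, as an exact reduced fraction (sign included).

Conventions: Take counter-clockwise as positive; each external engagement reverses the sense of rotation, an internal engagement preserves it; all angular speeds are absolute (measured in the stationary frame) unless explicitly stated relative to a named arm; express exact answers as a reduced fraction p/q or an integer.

-1269/740

recognized (axles ride arm R): planetary set, 27/10/47 teeth
ring teeth: 27 + 2·10 = 47
27(ω_sun−ω_arm) = −47(ω_ring−ω_arm),  ω_ring = 0, ω_sun = 1
27(1−ω_arm) = −47(0−ω_arm)  ⇒  74·ω_arm = 27  ⇒  ω_arm = 27/74
sun–planet mesh: 27·(1−27/74) = −10·(ω_p−ω_arm)  ⇒  ω_p−ω_arm = -1269/740
exact speed ratio = -1269/740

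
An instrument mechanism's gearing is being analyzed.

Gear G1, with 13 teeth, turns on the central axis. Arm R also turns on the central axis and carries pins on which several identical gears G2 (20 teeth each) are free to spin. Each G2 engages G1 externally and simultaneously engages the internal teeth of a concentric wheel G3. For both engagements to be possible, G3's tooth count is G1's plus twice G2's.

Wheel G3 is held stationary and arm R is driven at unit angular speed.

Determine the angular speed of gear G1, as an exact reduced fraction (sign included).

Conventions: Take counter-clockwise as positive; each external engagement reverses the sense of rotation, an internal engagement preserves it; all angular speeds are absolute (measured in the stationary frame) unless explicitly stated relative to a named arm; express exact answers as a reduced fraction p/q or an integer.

66/13

recognized (axles ride arm R): planetary set, 13/20/53 teeth
ring teeth: 13 + 2·20 = 53
13(ω_sun−ω_arm) = −53(ω_ring−ω_arm),  ω_ring = 0, ω_arm = 1
ω_sun = 1 − (53/13)(0−1) = 66/13
exact speed ratio = 66/13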